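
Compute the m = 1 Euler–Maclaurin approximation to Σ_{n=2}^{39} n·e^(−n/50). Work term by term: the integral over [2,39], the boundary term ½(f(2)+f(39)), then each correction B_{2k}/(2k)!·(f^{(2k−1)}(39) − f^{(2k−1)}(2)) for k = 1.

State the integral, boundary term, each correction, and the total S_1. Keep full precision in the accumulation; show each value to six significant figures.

The integral term ∫_2^39 x·e^(−x/50) dx = 458.146.
Endpoint term: (f(2) + f(39))/2 = (1.92158 + 17.8778)/2 = 9.89971.
Running total after boundary: 468.045.
k=1: B_{2}/(2)! × [f^{(1)}(39) − f^{(1)}(2)] = 1/12 × (0.100849 − 0.922358) = -0.0684590.

S_1 ≈ 467.977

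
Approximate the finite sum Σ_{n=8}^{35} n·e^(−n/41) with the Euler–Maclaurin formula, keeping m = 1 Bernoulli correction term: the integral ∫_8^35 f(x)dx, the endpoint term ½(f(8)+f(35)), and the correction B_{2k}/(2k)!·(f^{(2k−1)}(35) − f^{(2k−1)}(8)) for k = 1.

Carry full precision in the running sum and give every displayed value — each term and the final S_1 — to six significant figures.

S_1 ≈ 336.605

Integral: ∫_8^35 x·e^(−x/41) dx = 325.912.
Boundary: ½(f(8) + f(35)) = ½(6.58187 + 14.9049) = 10.7434.
Integral + boundary = 336.655.
k=1: B_{2}/(2)! × [f^{(1)}(35) − f^{(1)}(8)] = 1/12 × (0.0623201 − 0.662201) = -0.0499901.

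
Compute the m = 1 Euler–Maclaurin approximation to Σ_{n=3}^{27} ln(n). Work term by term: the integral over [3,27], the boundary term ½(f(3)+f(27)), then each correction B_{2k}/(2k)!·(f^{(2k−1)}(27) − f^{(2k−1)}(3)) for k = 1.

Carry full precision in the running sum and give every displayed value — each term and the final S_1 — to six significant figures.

∫_3^27 ln(x) dx evaluates to 61.6918.
Boundary: ½(f(3) + f(27)) = ½(1.09861 + 3.29584) = 2.19722.
Integral + boundary = 63.8890.
Correction k=1: B_{2}/2! · (f^{(1)}(27) − f^{(1)}(3)) = 1/12 · (0.0370370 − 0.333333) = -0.0246914.

S_1 ≈ 63.8643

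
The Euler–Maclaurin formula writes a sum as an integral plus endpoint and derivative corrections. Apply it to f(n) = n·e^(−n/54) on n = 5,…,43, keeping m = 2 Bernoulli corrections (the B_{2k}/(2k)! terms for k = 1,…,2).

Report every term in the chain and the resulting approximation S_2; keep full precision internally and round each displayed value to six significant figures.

S_2 ≈ 553.841

Integral: ∫_5^43 x·e^(−x/54) dx = 541.927.
Boundary: ½(f(5) + f(43)) = ½(4.55782 + 19.3928) = 11.9753.
Integral + boundary = 553.903.
Order-1 term: 1/12 · (0.0918696 − 0.827161) = -0.0612743.
Partial sum through k=1: 553.841.
Order-2 term: −1/720 · (0.000340831 − 0.000908879) = 7.88956e-07.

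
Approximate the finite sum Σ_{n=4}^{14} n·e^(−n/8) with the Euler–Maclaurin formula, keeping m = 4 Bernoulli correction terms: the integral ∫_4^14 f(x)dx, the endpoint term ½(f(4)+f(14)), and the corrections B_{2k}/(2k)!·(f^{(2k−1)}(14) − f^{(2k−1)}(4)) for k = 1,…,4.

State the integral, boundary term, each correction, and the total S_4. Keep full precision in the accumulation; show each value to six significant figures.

∫_4^14 x·e^(−x/8) dx evaluates to 27.6427.
Boundary: ½(f(4) + f(14)) = ½(2.42612 + 2.43284) = 2.42948.
Integral + boundary = 30.0722.
Correction k=1: B_{2}/2! · (f^{(1)}(14) − f^{(1)}(4)) = 1/12 · (-0.130330 − 0.303265) = -0.0361330.
Running total after k=1: 30.0361.
Correction k=2: B_{4}/4! · (f^{(3)}(14) − f^{(3)}(4)) = −1/720 · (0.00339402 − 0.0236926) = 2.81925e-05.
Running total after k=2: 30.0361.
Correction k=3: B_{6}/6! · (f^{(5)}(14) − f^{(5)}(4)) = 1/30240 · (0.000137882 − 0.000666354) = -1.74759e-08.
Running total after k=3: 30.0361.
Correction k=4: B_{8}/8! · (f^{(7)}(14) − f^{(7)}(4)) = −1/1209600 · (3.48020e-06 − 1.50393e-05) = 9.55609e-12.

S_4 ≈ 30.0361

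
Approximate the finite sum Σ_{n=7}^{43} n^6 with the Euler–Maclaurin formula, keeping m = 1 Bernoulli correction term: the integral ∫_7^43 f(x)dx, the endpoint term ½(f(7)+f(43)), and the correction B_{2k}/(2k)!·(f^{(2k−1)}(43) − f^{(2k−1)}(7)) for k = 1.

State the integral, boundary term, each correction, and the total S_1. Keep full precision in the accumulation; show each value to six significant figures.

S_1 ≈ 4.20653e+10

∫_7^43 x^6 dx evaluates to 3.88311e+10.
Boundary: ½(f(7) + f(43)) = ½(117649 + 6.32136e+09) = 3.16074e+09.
So far: 4.19919e+10.
Correction k=1: B_{2}/2! · (f^{(1)}(43) − f^{(1)}(7)) = 1/12 · (8.82051e+08 − 100842) = 7.34958e+07.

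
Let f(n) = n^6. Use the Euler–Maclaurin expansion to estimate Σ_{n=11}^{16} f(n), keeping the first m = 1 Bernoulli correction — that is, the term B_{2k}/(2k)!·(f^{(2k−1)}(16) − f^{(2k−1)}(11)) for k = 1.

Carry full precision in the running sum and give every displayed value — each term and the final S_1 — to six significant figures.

S_1 ≈ 4.52822e+07

Integral: ∫_11^16 x^6 dx = 3.55640e+07.
Endpoint term: (f(11) + f(16))/2 = (1.77156e+06 + 1.67772e+07)/2 = 9.27439e+06.
So far: 4.48384e+07.
Order-1 term: 1/12 · (6.29146e+06 − 966306) = 443762.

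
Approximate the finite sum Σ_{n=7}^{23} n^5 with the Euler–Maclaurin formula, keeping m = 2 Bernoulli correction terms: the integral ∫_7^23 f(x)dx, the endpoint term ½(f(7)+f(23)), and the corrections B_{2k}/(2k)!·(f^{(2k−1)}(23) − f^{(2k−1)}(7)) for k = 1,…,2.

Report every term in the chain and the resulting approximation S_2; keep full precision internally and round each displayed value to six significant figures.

Integral: ∫_7^23 x^5 dx = 2.46530e+07.
½[f(7) + f(23)] = ½[16807.0 + 6.43634e+06] = 3.22658e+06.
So far: 2.78796e+07.
k=1: B_{2}/(2)! × [f^{(1)}(23) − f^{(1)}(7)] = 1/12 × (1.39920e+06 − 12005.0) = 115600.
Partial sum through k=1: 2.79952e+07.
k=2: B_{4}/(4)! × [f^{(3)}(23) − f^{(3)}(7)] = −1/720 × (31740.0 − 2940.00) = -40.0000.

S_2 ≈ 2.79952e+07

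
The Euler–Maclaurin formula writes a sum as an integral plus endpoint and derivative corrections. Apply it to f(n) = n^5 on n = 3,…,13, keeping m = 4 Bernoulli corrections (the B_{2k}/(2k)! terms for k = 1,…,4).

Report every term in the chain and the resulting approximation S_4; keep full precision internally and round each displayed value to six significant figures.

S_4 ≈ 1.00197e+06

∫_3^13 x^5 dx evaluates to 804347.
Boundary: ½(f(3) + f(13)) = ½(243.000 + 371293) = 185768.
So far: 990115.
Correction k=1: B_{2}/2! · (f^{(1)}(13) − f^{(1)}(3)) = 1/12 · (142805 − 405.000) = 11866.7.
After k=1: 1.00198e+06.
Correction k=2: B_{4}/4! · (f^{(3)}(13) − f^{(3)}(3)) = −1/720 · (10140.0 − 540.000) = -13.3333.
After k=2: 1.00197e+06.
Correction k=3: B_{6}/6! · (f^{(5)}(13) − f^{(5)}(3)) = 1/30240 · (120.000 − 120.000) = 0.00000.
After k=3: 1.00197e+06.
Correction k=4: B_{8}/8! · (f^{(7)}(13) − f^{(7)}(3)) = −1/1209600 · (0.00000 − 0.00000) = 0.00000.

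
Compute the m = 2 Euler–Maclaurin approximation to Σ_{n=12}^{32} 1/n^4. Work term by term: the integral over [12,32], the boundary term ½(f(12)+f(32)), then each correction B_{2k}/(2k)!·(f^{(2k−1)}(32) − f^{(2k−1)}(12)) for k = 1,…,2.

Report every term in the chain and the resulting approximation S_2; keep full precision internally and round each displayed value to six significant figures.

The integral term ∫_12^32 1/x^4 dx = 0.000182729.
Boundary: ½(f(12) + f(32)) = ½(4.82253e-05 + 9.53674e-07) = 2.45895e-05.
Integral + boundary = 0.000207318.
Correction k=1: B_{2}/2! · (f^{(1)}(32) − f^{(1)}(12)) = 1/12 · (-1.19209e-07 − (-1.60751e-05)) = 1.32966e-06.
Partial sum through k=1: 0.000208648.
Correction k=2: B_{4}/4! · (f^{(3)}(32) − f^{(3)}(12)) = −1/720 · (-3.49246e-09 − (-3.34898e-06)) = -4.64651e-09.

S_2 ≈ 0.000208643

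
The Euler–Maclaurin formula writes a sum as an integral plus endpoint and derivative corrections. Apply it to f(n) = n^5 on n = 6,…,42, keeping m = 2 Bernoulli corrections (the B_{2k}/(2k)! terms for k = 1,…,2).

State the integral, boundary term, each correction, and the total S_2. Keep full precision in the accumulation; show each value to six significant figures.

The integral term ∫_6^42 x^5 dx = 9.14831e+08.
Boundary: ½(f(6) + f(42)) = ½(7776.00 + 1.30691e+08) = 6.53495e+07.
So far: 9.80180e+08.
k=1: B_{2}/(2)! × [f^{(1)}(42) − f^{(1)}(6)] = 1/12 × (1.55585e+07 − 6480.00) = 1.29600e+06.
Partial sum through k=1: 9.81476e+08.
k=2: B_{4}/(4)! × [f^{(3)}(42) − f^{(3)}(6)] = −1/720 × (105840 − 2160.00) = -144.000.

S_2 ≈ 9.81476e+08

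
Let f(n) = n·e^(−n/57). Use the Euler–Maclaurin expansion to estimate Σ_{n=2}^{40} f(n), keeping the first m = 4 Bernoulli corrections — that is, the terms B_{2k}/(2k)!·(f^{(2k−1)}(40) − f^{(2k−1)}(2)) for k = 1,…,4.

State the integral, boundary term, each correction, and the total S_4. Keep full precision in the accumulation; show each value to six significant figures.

The integral term ∫_2^40 x·e^(−x/57) dx = 506.239.
Endpoint term: (f(2) + f(40))/2 = (1.93104 + 19.8286)/2 = 10.8798.
Running total after boundary: 517.119.
Correction k=1: B_{2}/2! · (f^{(1)}(40) − f^{(1)}(2)) = 1/12 · (0.147845 − 0.931643) = -0.0653165.
Partial sum through k=1: 517.053.
Correction k=2: B_{4}/4! · (f^{(3)}(40) − f^{(3)}(2)) = −1/720 · (0.000350654 − 0.000881097) = 7.36727e-07.
Partial sum through k=2: 517.053.
Correction k=3: B_{6}/6! · (f^{(5)}(40) − f^{(5)}(2)) = 1/30240 · (2.01848e-07 − 4.54123e-07) = -8.34245e-12.
Partial sum through k=3: 517.053.
Correction k=4: B_{8}/8! · (f^{(7)}(40) − f^{(7)}(2)) = −1/1209600 · (9.10337e-11 − 1.96078e-10) = 8.68419e-17.

S_4 ≈ 517.053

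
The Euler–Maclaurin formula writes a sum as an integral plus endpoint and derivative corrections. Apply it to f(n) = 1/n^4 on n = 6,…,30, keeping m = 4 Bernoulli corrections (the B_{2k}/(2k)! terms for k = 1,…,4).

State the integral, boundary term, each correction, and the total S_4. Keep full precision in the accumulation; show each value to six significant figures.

S_4 ≈ 0.00195956

∫_6^30 1/x^4 dx evaluates to 0.00153086.
Endpoint term: (f(6) + f(30))/2 = (0.000771605 + 1.23457e-06)/2 = 0.000386420.
Integral + boundary = 0.00191728.
Correction k=1: B_{2}/2! · (f^{(1)}(30) − f^{(1)}(6)) = 1/12 · (-1.64609e-07 − (-0.000514403)) = 4.28532e-05.
After k=1: 0.00196014.
Correction k=2: B_{4}/4! · (f^{(3)}(30) − f^{(3)}(6)) = −1/720 · (-5.48697e-09 − (-0.000428669)) = -5.95367e-07.
After k=2: 0.00195954.
Correction k=3: B_{6}/6! · (f^{(5)}(30) − f^{(5)}(6)) = 1/30240 · (-3.41411e-10 − (-0.000666819)) = 2.20509e-08.
After k=3: 0.00195956.
Correction k=4: B_{8}/8! · (f^{(7)}(30) − f^{(7)}(6)) = −1/1209600 · (-3.41411e-11 − (-0.00166705)) = -1.37818e-09.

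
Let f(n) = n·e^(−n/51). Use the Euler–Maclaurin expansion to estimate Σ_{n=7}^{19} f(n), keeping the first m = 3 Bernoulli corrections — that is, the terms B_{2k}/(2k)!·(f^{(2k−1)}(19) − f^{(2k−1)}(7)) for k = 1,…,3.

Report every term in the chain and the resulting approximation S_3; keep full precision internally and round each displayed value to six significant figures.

The integral term ∫_7^19 x·e^(−x/51) dx = 118.987.
Endpoint term: (f(7) + f(19))/2 = (6.10224 + 13.0905)/2 = 9.59639.
Integral + boundary = 128.583.
k=1: B_{2}/(2)! × [f^{(1)}(19) − f^{(1)}(7)] = 1/12 × (0.432299 − 0.752096) = -0.0266498.
Partial sum through k=1: 128.556.
k=2: B_{4}/(4)! × [f^{(3)}(19) − f^{(3)}(7)] = −1/720 × (0.000695982 − 0.000959474) = 3.65961e-07.
Partial sum through k=2: 128.556.
k=3: B_{6}/(6)! × [f^{(5)}(19) − f^{(5)}(7)] = 1/30240 × (4.71265e-07 − 6.26602e-07) = -5.13681e-12.

S_3 ≈ 128.556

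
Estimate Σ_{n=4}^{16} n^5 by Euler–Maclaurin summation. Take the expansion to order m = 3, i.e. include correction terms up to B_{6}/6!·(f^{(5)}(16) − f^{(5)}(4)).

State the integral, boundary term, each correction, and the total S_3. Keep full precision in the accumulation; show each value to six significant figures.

The integral term ∫_4^16 x^5 dx = 2.79552e+06.
½[f(4) + f(16)] = ½[1024.00 + 1.04858e+06] = 524800.
Integral + boundary = 3.32032e+06.
Correction k=1: B_{2}/2! · (f^{(1)}(16) − f^{(1)}(4)) = 1/12 · (327680 − 1280.00) = 27200.0.
After k=1: 3.34752e+06.
Correction k=2: B_{4}/4! · (f^{(3)}(16) − f^{(3)}(4)) = −1/720 · (15360.0 − 960.000) = -20.0000.
After k=2: 3.34750e+06.
Correction k=3: B_{6}/6! · (f^{(5)}(16) − f^{(5)}(4)) = 1/30240 · (120.000 − 120.000) = 0.00000.

S_3 ≈ 3.34750e+06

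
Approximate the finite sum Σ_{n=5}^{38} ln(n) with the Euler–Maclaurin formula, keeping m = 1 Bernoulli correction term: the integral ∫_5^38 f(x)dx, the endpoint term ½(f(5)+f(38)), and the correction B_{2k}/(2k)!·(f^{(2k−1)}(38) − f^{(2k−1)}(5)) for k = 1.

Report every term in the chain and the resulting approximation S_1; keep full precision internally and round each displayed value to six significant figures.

∫_5^38 ln(x) dx evaluates to 97.1811.
Endpoint term: (f(5) + f(38))/2 = (1.60944 + 3.63759)/2 = 2.62351.
Integral + boundary = 99.8046.
Order-1 term: 1/12 · (0.0263158 − 0.200000) = -0.0144737.

S_1 ≈ 99.7901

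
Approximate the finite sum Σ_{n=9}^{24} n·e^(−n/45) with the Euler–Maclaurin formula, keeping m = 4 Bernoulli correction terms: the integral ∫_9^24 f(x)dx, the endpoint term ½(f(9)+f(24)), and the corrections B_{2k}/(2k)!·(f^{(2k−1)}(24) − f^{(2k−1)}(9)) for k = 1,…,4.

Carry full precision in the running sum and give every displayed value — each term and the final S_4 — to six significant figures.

S_4 ≈ 178.671

The integral term ∫_9^24 x·e^(−x/45) dx = 167.979.
Boundary: ½(f(9) + f(24)) = ½(7.36858 + 14.0795) = 10.7240.
So far: 178.703.
Order-1 term: 1/12 · (0.273768 − 0.654985) = -0.0317680.
Running total after k=1: 178.671.
Order-2 term: −1/720 · (0.000714598 − 0.00113207) = 5.79825e-07.
Running total after k=2: 178.671.
Order-3 term: 1/30240 · (6.39013e-07 − 9.58368e-07) = -1.05607e-11.
Running total after k=3: 178.671.
Order-4 term: −1/1209600 · (4.56858e-10 − 6.70463e-10) = 1.76591e-16.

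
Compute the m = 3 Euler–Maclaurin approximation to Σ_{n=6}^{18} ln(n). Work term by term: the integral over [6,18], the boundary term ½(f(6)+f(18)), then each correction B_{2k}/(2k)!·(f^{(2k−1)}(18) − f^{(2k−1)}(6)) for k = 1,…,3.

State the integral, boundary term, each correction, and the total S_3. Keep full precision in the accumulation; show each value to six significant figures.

S_3 ≈ 31.6080

The integral term ∫_6^18 ln(x) dx = 29.2761.
Boundary: ½(f(6) + f(18)) = ½(1.79176 + 2.89037) = 2.34107.
Integral + boundary = 31.6172.
Correction k=1: B_{2}/2! · (f^{(1)}(18) − f^{(1)}(6)) = 1/12 · (0.0555556 − 0.166667) = -0.00925926.
Partial sum through k=1: 31.6079.
Correction k=2: B_{4}/4! · (f^{(3)}(18) − f^{(3)}(6)) = −1/720 · (0.000342936 − 0.00925926) = 1.23838e-05.
Partial sum through k=2: 31.6080.
Correction k=3: B_{6}/6! · (f^{(5)}(18) − f^{(5)}(6)) = 1/30240 · (1.27013e-05 − 0.00308642) = -1.01644e-07.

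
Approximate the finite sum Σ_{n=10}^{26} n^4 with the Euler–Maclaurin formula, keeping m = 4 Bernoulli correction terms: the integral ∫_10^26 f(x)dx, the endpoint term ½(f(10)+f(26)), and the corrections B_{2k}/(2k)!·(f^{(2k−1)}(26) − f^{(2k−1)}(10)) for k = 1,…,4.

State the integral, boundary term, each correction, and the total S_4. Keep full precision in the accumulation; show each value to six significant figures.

S_4 ≈ 2.59529e+06

∫_10^26 x^4 dx evaluates to 2.35628e+06.
Endpoint term: (f(10) + f(26))/2 = (10000.0 + 456976)/2 = 233488.
Running total after boundary: 2.58976e+06.
Order-1 term: 1/12 · (70304.0 − 4000.00) = 5525.33.
After k=1: 2.59529e+06.
Order-2 term: −1/720 · (624.000 − 240.000) = -0.533333.
After k=2: 2.59529e+06.
Order-3 term: 1/30240 · (0.00000 − 0.00000) = 0.00000.
After k=3: 2.59529e+06.
Order-4 term: −1/1209600 · (0.00000 − 0.00000) = 0.00000.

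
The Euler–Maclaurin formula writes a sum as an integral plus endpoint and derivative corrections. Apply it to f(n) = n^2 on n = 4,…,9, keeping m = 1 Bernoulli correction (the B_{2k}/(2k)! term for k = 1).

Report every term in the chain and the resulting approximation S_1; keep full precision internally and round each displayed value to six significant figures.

Integral: ∫_4^9 x^2 dx = 221.667.
Endpoint term: (f(4) + f(9))/2 = (16.0000 + 81.0000)/2 = 48.5000.
Integral + boundary = 270.167.
Correction k=1: B_{2}/2! · (f^{(1)}(9) − f^{(1)}(4)) = 1/12 · (18.0000 − 8.00000) = 0.833333.

S_1 ≈ 271.000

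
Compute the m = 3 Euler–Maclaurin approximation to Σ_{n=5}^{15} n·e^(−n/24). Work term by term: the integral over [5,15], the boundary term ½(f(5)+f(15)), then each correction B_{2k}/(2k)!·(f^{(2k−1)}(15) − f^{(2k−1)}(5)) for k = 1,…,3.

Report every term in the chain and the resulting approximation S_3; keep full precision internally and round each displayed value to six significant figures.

∫_5^15 x·e^(−x/24) dx evaluates to 64.1030.
Boundary: ½(f(5) + f(15)) = ½(4.05968 + 8.02892) = 6.04430.
Running total after boundary: 70.1473.
Order-1 term: 1/12 · (0.200723 − 0.642783) = -0.0368383.
Partial sum through k=1: 70.1105.
Order-2 term: −1/720 · (0.00220702 − 0.00393517) = 2.40020e-06.
Partial sum through k=2: 70.1105.
Order-3 term: 1/30240 · (7.05828e-06 − 1.17264e-05) = -1.54368e-10.

S_3 ≈ 70.1105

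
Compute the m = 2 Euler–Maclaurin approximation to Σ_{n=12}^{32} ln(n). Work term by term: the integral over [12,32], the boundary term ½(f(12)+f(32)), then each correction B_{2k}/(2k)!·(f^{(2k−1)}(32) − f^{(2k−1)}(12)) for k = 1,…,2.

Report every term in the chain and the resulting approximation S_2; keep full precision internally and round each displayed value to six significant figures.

The integral term ∫_12^32 ln(x) dx = 61.0847.
Boundary: ½(f(12) + f(32)) = ½(2.48491 + 3.46574) = 2.97532.
Running total after boundary: 64.0600.
Correction k=1: B_{2}/2! · (f^{(1)}(32) − f^{(1)}(12)) = 1/12 · (0.0312500 − 0.0833333) = -0.00434028.
Running total after k=1: 64.0557.
Correction k=2: B_{4}/4! · (f^{(3)}(32) − f^{(3)}(12)) = −1/720 · (6.10352e-05 − 0.00115741) = 1.52274e-06.

S_2 ≈ 64.0557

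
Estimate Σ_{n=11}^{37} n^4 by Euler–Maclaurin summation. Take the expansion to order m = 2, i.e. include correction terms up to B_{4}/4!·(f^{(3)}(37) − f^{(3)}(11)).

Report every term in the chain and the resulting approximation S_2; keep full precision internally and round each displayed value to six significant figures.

The integral term ∫_11^37 x^4 dx = 1.38366e+07.
½[f(11) + f(37)] = ½[14641.0 + 1.87416e+06] = 944401.
Integral + boundary = 1.47810e+07.
Correction k=1: B_{2}/2! · (f^{(1)}(37) − f^{(1)}(11)) = 1/12 · (202612 − 5324.00) = 16440.7.
Running total after k=1: 1.47974e+07.
Correction k=2: B_{4}/4! · (f^{(3)}(37) − f^{(3)}(11)) = −1/720 · (888.000 − 264.000) = -0.866667.

S_2 ≈ 1.47974e+07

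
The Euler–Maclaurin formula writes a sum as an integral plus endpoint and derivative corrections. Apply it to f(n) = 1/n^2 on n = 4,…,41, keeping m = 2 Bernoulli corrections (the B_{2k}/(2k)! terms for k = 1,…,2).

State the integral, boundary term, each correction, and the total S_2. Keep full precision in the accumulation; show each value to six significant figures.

S_2 ≈ 0.259726

The integral term ∫_4^41 1/x^2 dx = 0.225610.
½[f(4) + f(41)] = ½[0.0625000 + 0.000594884] = 0.0315474.
So far: 0.257157.
Order-1 term: 1/12 · (-2.90187e-05 − (-0.0312500)) = 0.00260175.
Partial sum through k=1: 0.259759.
Order-2 term: −1/720 · (-2.07153e-07 − (-0.0234375)) = -3.25518e-05.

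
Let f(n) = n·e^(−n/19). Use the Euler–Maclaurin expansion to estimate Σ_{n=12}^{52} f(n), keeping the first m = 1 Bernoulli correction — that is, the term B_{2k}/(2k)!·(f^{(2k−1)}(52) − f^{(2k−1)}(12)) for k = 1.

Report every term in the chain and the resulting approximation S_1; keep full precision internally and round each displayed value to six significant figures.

∫_12^52 x·e^(−x/19) dx evaluates to 225.821.
Endpoint term: (f(12) + f(52))/2 = (6.38102 + 3.36828)/2 = 4.87465.
So far: 230.695.
Order-1 term: 1/12 · (-0.112503 − 0.195908) = -0.0257010.

S_1 ≈ 230.670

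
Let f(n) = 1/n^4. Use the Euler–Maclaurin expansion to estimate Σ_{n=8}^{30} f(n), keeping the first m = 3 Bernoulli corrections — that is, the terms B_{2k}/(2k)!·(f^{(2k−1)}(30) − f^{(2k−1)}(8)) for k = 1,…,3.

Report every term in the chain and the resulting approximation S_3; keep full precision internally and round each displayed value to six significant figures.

The integral term ∫_8^30 1/x^4 dx = 0.000638696.
Endpoint term: (f(8) + f(30))/2 = (0.000244141 + 1.23457e-06)/2 = 0.000122688.
So far: 0.000761384.
k=1: B_{2}/(2)! × [f^{(1)}(30) − f^{(1)}(8)] = 1/12 × (-1.64609e-07 − (-0.000122070)) = 1.01588e-05.
Running total after k=1: 0.000771542.
k=2: B_{4}/(4)! × [f^{(3)}(30) − f^{(3)}(8)] = −1/720 × (-5.48697e-09 − (-5.72205e-05)) = -7.94652e-08.
Running total after k=2: 0.000771463.
k=3: B_{6}/(6)! × [f^{(5)}(30) − f^{(5)}(8)] = 1/30240 × (-3.41411e-10 − (-5.00679e-05)) = 1.65567e-09.

S_3 ≈ 0.000771465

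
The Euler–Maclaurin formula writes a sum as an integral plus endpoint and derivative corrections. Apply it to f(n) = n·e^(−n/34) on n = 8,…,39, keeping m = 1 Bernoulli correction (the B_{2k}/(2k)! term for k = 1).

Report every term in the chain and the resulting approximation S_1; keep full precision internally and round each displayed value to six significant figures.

S_1 ≈ 349.696

Integral: ∫_8^39 x·e^(−x/34) dx = 340.396.
½[f(8) + f(39)] = ½[6.32271 + 12.3852] = 9.35396.
Running total after boundary: 349.750.
Correction k=1: B_{2}/2! · (f^{(1)}(39) − f^{(1)}(8)) = 1/12 · (-0.0467014 − 0.604376) = -0.0542565.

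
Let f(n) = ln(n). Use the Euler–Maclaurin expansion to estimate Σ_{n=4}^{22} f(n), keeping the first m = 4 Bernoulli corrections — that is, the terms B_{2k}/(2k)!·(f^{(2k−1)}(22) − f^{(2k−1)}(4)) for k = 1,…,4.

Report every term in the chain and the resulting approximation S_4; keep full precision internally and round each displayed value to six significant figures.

The integral term ∫_4^22 ln(x) dx = 44.4578.
½[f(4) + f(22)] = ½[1.38629 + 3.09104] = 2.23867.
So far: 46.6964.
Correction k=1: B_{2}/2! · (f^{(1)}(22) − f^{(1)}(4)) = 1/12 · (0.0454545 − 0.250000) = -0.0170455.
Partial sum through k=1: 46.6794.
Correction k=2: B_{4}/4! · (f^{(3)}(22) − f^{(3)}(4)) = −1/720 · (0.000187829 − 0.0312500) = 4.31419e-05.
Partial sum through k=2: 46.6794.
Correction k=3: B_{6}/6! · (f^{(5)}(22) − f^{(5)}(4)) = 1/30240 · (4.65691e-06 − 0.0234375) = -7.74896e-07.
Partial sum through k=3: 46.6794.
Correction k=4: B_{8}/8! · (f^{(7)}(22) − f^{(7)}(4)) = −1/1209600 · (2.88651e-07 − 0.0439453) = 3.63302e-08.

S_4 ≈ 46.6794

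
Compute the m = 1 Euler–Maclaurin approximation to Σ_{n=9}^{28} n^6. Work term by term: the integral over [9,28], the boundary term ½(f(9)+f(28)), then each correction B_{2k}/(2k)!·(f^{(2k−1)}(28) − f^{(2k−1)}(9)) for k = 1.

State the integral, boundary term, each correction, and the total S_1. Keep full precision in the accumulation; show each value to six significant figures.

S_1 ≈ 2.17666e+09

The integral term ∫_9^28 x^6 dx = 1.92688e+09.
½[f(9) + f(28)] = ½[531441 + 4.81890e+08] = 2.41211e+08.
Running total after boundary: 2.16809e+09.
k=1: B_{2}/(2)! × [f^{(1)}(28) − f^{(1)}(9)] = 1/12 × (1.03262e+08 − 354294) = 8.57566e+06.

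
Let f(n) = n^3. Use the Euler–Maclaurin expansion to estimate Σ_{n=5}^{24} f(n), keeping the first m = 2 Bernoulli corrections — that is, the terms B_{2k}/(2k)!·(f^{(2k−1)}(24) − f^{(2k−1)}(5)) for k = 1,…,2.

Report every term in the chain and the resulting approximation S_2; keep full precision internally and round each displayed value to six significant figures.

The integral term ∫_5^24 x^3 dx = 82787.8.
½[f(5) + f(24)] = ½[125.000 + 13824.0] = 6974.50.
So far: 89762.2.
k=1: B_{2}/(2)! × [f^{(1)}(24) − f^{(1)}(5)] = 1/12 × (1728.00 − 75.0000) = 137.750.
Running total after k=1: 89900.0.
k=2: B_{4}/(4)! × [f^{(3)}(24) − f^{(3)}(5)] = −1/720 × (6.00000 − 6.00000) = 0.00000.

S_2 ≈ 89900.0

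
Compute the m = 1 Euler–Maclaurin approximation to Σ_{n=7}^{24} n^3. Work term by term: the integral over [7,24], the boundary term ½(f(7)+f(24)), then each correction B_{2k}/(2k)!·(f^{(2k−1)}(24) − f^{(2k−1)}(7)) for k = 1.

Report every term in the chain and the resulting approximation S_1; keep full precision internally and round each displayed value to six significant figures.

The integral term ∫_7^24 x^3 dx = 82343.8.
½[f(7) + f(24)] = ½[343.000 + 13824.0] = 7083.50.
Running total after boundary: 89427.2.
Order-1 term: 1/12 · (1728.00 − 147.000) = 131.750.

S_1 ≈ 89559.0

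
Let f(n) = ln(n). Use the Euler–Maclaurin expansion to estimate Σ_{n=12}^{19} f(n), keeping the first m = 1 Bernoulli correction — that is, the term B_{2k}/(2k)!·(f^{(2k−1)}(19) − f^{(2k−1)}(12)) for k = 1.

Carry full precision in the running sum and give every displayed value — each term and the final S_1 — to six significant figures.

Integral: ∫_12^19 ln(x) dx = 19.1255.
½[f(12) + f(19)] = ½[2.48491 + 2.94444] = 2.71467.
Running total after boundary: 21.8401.
Correction k=1: B_{2}/2! · (f^{(1)}(19) − f^{(1)}(12)) = 1/12 · (0.0526316 − 0.0833333) = -0.00255848.

S_1 ≈ 21.8376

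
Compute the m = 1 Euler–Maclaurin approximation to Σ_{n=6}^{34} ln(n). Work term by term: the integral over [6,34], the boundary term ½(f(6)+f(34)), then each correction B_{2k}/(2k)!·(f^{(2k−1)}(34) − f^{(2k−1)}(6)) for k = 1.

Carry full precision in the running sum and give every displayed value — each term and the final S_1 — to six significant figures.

S_1 ≈ 83.7933

The integral term ∫_6^34 ln(x) dx = 81.1457.
Endpoint term: (f(6) + f(34))/2 = (1.79176 + 3.52636)/2 = 2.65906.
Integral + boundary = 83.8048.
Correction k=1: B_{2}/2! · (f^{(1)}(34) − f^{(1)}(6)) = 1/12 · (0.0294118 − 0.166667) = -0.0114379.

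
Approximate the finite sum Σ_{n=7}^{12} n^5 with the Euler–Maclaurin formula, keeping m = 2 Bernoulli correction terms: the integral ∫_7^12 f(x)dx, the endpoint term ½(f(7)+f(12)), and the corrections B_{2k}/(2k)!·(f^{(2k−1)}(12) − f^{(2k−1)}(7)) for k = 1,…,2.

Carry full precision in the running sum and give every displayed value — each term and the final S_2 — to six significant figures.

∫_7^12 x^5 dx evaluates to 478056.
Endpoint term: (f(7) + f(12))/2 = (16807.0 + 248832)/2 = 132820.
Running total after boundary: 610875.
Order-1 term: 1/12 · (103680 − 12005.0) = 7639.58.
Running total after k=1: 618515.
Order-2 term: −1/720 · (8640.00 − 2940.00) = -7.91667.

S_2 ≈ 618507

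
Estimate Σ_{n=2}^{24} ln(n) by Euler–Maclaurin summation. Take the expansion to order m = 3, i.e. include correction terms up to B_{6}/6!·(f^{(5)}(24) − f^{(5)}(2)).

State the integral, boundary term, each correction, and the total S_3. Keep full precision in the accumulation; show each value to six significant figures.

S_3 ≈ 54.7847

Integral: ∫_2^24 ln(x) dx = 52.8870.
Endpoint term: (f(2) + f(24))/2 = (0.693147 + 3.17805)/2 = 1.93560.
Running total after boundary: 54.8226.
Order-1 term: 1/12 · (0.0416667 − 0.500000) = -0.0381944.
Running total after k=1: 54.7844.
Order-2 term: −1/720 · (0.000144676 − 0.250000) = 0.000347021.
Running total after k=2: 54.7848.
Order-3 term: 1/30240 · (3.01408e-06 − 0.750000) = -2.48015e-05.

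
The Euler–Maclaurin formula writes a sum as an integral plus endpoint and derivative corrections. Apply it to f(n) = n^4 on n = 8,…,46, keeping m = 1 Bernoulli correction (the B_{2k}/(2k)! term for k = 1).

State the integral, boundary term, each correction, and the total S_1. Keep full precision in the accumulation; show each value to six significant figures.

Integral: ∫_8^46 x^4 dx = 4.11860e+07.
½[f(8) + f(46)] = ½[4096.00 + 4.47746e+06] = 2.24078e+06.
Integral + boundary = 4.34268e+07.
Order-1 term: 1/12 · (389344 − 2048.00) = 32274.7.

S_1 ≈ 4.34591e+07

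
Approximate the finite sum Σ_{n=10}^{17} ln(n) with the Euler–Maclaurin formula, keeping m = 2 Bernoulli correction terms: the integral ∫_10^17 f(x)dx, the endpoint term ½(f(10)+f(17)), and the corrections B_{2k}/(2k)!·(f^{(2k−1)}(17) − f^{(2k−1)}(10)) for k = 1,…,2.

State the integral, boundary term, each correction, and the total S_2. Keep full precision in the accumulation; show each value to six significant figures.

∫_10^17 ln(x) dx evaluates to 18.1388.
Boundary: ½(f(10) + f(17)) = ½(2.30259 + 2.83321) = 2.56790.
So far: 20.7067.
k=1: B_{2}/(2)! × [f^{(1)}(17) − f^{(1)}(10)] = 1/12 × (0.0588235 − 0.100000) = -0.00343137.
After k=1: 20.7032.
k=2: B_{4}/(4)! × [f^{(3)}(17) − f^{(3)}(10)] = −1/720 × (0.000407083 − 0.00200000) = 2.21238e-06.

S_2 ≈ 20.7032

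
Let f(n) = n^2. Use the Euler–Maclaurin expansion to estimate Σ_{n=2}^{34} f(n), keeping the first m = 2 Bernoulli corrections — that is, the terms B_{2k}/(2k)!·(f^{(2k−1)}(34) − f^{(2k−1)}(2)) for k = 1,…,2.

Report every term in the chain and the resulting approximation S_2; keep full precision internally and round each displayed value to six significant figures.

S_2 ≈ 13684.0

∫_2^34 x^2 dx evaluates to 13098.7.
Boundary: ½(f(2) + f(34)) = ½(4.00000 + 1156.00) = 580.000.
Running total after boundary: 13678.7.
Correction k=1: B_{2}/2! · (f^{(1)}(34) − f^{(1)}(2)) = 1/12 · (68.0000 − 4.00000) = 5.33333.
Running total after k=1: 13684.0.
Correction k=2: B_{4}/4! · (f^{(3)}(34) − f^{(3)}(2)) = −1/720 · (0.00000 − 0.00000) = 0.00000.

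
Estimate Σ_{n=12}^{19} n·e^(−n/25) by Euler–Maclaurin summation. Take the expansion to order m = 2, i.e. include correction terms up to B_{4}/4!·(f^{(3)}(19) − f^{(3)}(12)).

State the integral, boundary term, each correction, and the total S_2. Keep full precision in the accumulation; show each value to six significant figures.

S_2 ≈ 66.0796

The integral term ∫_12^19 x·e^(−x/25) dx = 57.9416.
Endpoint term: (f(12) + f(19))/2 = (7.42540 + 8.88566)/2 = 8.15553.
Integral + boundary = 66.0971.
k=1: B_{2}/(2)! × [f^{(1)}(19) − f^{(1)}(12)] = 1/12 × (0.112240 − 0.321767) = -0.0174606.
Running total after k=1: 66.0796.
k=2: B_{4}/(4)! × [f^{(3)}(19) − f^{(3)}(12)] = −1/720 × (0.00167612 − 0.00249493) = 1.13725e-06.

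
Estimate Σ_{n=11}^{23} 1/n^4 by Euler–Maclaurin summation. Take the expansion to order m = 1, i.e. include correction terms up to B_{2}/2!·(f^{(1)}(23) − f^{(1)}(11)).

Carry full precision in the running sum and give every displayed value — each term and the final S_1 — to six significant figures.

S_1 ≈ 0.000260997

The integral term ∫_11^23 1/x^4 dx = 0.000223042.
Boundary: ½(f(11) + f(23)) = ½(6.83013e-05 + 3.57346e-06) = 3.59374e-05.
Running total after boundary: 0.000258979.
Order-1 term: 1/12 · (-6.21471e-07 − (-2.48369e-05)) = 2.01795e-06.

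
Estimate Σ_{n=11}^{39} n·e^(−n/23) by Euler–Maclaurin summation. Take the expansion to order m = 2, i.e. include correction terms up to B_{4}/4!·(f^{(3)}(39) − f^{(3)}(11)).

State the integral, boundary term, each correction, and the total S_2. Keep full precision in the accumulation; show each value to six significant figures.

S_2 ≈ 230.039

∫_11^39 x·e^(−x/23) dx evaluates to 223.089.
½[f(11) + f(39)] = ½[6.81847 + 7.15570] = 6.98708.
Running total after boundary: 230.076.
k=1: B_{2}/(2)! × [f^{(1)}(39) − f^{(1)}(11)] = 1/12 × (-0.127638 − 0.323405) = -0.0375869.
Running total after k=1: 230.039.
k=2: B_{4}/(4)! × [f^{(3)}(39) − f^{(3)}(11)] = −1/720 × (0.000452403 − 0.00295487) = 3.47565e-06.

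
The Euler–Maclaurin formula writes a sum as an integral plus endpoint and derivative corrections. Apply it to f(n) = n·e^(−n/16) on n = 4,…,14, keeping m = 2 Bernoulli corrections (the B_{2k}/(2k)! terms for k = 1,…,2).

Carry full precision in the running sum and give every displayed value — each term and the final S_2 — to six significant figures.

Integral: ∫_4^14 x·e^(−x/16) dx = 49.1225.
Boundary: ½(f(4) + f(14)) = ½(3.11520 + 5.83607) = 4.47564.
So far: 53.5981.
Order-1 term: 1/12 · (0.0521078 − 0.584101) = -0.0443327.
After k=1: 53.5538.
Order-2 term: −1/720 · (0.00346028 − 0.00836602) = 6.81353e-06.

S_2 ≈ 53.5538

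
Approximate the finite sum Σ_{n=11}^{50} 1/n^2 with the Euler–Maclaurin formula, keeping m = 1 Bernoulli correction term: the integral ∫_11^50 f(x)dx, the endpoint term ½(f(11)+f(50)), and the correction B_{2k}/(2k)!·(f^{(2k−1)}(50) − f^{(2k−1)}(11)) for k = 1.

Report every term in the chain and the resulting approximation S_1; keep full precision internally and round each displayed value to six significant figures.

S_1 ≈ 0.0753652

The integral term ∫_11^50 1/x^2 dx = 0.0709091.
Endpoint term: (f(11) + f(50))/2 = (0.00826446 + 0.000400000)/2 = 0.00433223.
Running total after boundary: 0.0752413.
Correction k=1: B_{2}/2! · (f^{(1)}(50) − f^{(1)}(11)) = 1/12 · (-1.60000e-05 − (-0.00150263)) = 0.000123886.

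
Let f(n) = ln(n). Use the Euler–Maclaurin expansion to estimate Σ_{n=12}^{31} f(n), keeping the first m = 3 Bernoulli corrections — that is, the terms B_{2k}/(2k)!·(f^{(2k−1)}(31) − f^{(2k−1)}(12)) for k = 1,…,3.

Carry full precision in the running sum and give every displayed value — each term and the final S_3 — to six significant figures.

S_3 ≈ 60.5899

Integral: ∫_12^31 ln(x) dx = 57.6347.
Boundary: ½(f(12) + f(31)) = ½(2.48491 + 3.43399) = 2.95945.
Integral + boundary = 60.5942.
Order-1 term: 1/12 · (0.0322581 − 0.0833333) = -0.00425627.
Partial sum through k=1: 60.5899.
Order-2 term: −1/720 · (6.71344e-05 − 0.00115741) = 1.51427e-06.
Partial sum through k=2: 60.5899.
Order-3 term: 1/30240 · (8.38306e-07 − 9.64506e-05) = -3.16178e-09.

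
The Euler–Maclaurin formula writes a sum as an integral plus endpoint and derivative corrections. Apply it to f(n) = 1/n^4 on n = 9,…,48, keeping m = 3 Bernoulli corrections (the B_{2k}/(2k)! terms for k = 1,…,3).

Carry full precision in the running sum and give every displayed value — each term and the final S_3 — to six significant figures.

∫_9^48 1/x^4 dx evaluates to 0.000454233.
½[f(9) + f(48)] = ½[0.000152416 + 1.88380e-07] = 7.63021e-05.
Running total after boundary: 0.000530535.
Order-1 term: 1/12 · (-1.56983e-08 − (-6.77404e-05)) = 5.64372e-06.
Partial sum through k=1: 0.000536179.
Order-2 term: −1/720 · (-2.04406e-10 − (-2.50890e-05)) = -3.48456e-08.
Partial sum through k=2: 0.000536144.
Order-3 term: 1/30240 · (-4.96819e-12 − (-1.73455e-05)) = 5.73594e-10.

S_3 ≈ 0.000536145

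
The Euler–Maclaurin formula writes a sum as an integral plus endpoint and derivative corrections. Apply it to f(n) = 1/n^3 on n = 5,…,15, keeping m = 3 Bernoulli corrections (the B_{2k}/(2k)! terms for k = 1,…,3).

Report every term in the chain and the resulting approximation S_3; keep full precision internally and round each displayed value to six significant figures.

S_3 ≈ 0.0223159

The integral term ∫_5^15 1/x^3 dx = 0.0177778.
Boundary: ½(f(5) + f(15)) = ½(0.00800000 + 0.000296296) = 0.00414815.
So far: 0.0219259.
Correction k=1: B_{2}/2! · (f^{(1)}(15) − f^{(1)}(5)) = 1/12 · (-5.92593e-05 − (-0.00480000)) = 0.000395062.
Running total after k=1: 0.0223210.
Correction k=2: B_{4}/4! · (f^{(3)}(15) − f^{(3)}(5)) = −1/720 · (-5.26749e-06 − (-0.00384000)) = -5.32602e-06.
Running total after k=2: 0.0223157.
Correction k=3: B_{6}/6! · (f^{(5)}(15) − f^{(5)}(5)) = 1/30240 · (-9.83265e-07 − (-0.00645120)) = 2.13301e-07.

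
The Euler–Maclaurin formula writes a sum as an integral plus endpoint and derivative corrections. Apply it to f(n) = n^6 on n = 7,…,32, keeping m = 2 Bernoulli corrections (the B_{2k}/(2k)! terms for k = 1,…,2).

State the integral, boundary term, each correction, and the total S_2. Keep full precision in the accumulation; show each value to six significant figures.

S_2 ≈ 5.46211e+09

∫_7^32 x^6 dx evaluates to 4.90842e+09.
½[f(7) + f(32)] = ½[117649 + 1.07374e+09] = 5.36930e+08.
Integral + boundary = 5.44535e+09.
Order-1 term: 1/12 · (2.01327e+08 − 100842) = 1.67688e+07.
Running total after k=1: 5.46211e+09.
Order-2 term: −1/720 · (3.93216e+06 − 41160.0) = -5404.17.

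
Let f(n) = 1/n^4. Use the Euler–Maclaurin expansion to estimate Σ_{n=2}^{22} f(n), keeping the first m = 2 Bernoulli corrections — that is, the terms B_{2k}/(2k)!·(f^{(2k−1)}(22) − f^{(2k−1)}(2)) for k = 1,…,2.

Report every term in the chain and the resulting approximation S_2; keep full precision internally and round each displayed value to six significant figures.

Integral: ∫_2^22 1/x^4 dx = 0.0416354.
Endpoint term: (f(2) + f(22))/2 = (0.0625000 + 4.26883e-06)/2 = 0.0312521.
Running total after boundary: 0.0728875.
k=1: B_{2}/(2)! × [f^{(1)}(22) − f^{(1)}(2)] = 1/12 × (-7.76152e-07 − (-0.125000)) = 0.0104166.
After k=1: 0.0833041.
k=2: B_{4}/(4)! × [f^{(3)}(22) − f^{(3)}(2)] = −1/720 × (-4.81086e-08 − (-0.937500)) = -0.00130208.

S_2 ≈ 0.0820020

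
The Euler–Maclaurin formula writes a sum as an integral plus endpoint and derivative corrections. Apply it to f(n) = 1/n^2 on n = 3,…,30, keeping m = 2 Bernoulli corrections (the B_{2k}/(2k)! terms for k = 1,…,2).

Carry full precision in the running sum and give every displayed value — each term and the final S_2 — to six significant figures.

The integral term ∫_3^30 1/x^2 dx = 0.300000.
½[f(3) + f(30)] = ½[0.111111 + 0.00111111] = 0.0561111.
Running total after boundary: 0.356111.
k=1: B_{2}/(2)! × [f^{(1)}(30) − f^{(1)}(3)] = 1/12 × (-7.40741e-05 − (-0.0740741)) = 0.00616667.
After k=1: 0.362278.
k=2: B_{4}/(4)! × [f^{(3)}(30) − f^{(3)}(3)] = −1/720 × (-9.87654e-07 − (-0.0987654)) = -0.000137173.

S_2 ≈ 0.362141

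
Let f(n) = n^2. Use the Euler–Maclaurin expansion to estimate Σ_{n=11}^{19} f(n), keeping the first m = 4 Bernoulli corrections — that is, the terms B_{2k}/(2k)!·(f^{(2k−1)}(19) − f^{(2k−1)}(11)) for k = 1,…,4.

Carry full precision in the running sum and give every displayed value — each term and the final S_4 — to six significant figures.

S_4 ≈ 2085.00

Integral: ∫_11^19 x^2 dx = 1842.67.
½[f(11) + f(19)] = ½[121.000 + 361.000] = 241.000.
So far: 2083.67.
Correction k=1: B_{2}/2! · (f^{(1)}(19) − f^{(1)}(11)) = 1/12 · (38.0000 − 22.0000) = 1.33333.
After k=1: 2085.00.
Correction k=2: B_{4}/4! · (f^{(3)}(19) − f^{(3)}(11)) = −1/720 · (0.00000 − 0.00000) = 0.00000.
After k=2: 2085.00.
Correction k=3: B_{6}/6! · (f^{(5)}(19) − f^{(5)}(11)) = 1/30240 · (0.00000 − 0.00000) = 0.00000.
After k=3: 2085.00.
Correction k=4: B_{8}/8! · (f^{(7)}(19) − f^{(7)}(11)) = −1/1209600 · (0.00000 − 0.00000) = 0.00000.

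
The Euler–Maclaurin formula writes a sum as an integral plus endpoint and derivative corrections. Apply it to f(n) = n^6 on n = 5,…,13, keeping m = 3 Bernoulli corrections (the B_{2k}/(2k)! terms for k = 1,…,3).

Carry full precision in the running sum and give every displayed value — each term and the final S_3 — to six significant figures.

S_3 ≈ 1.15579e+07

Integral: ∫_5^13 x^6 dx = 8.95291e+06.
½[f(5) + f(13)] = ½[15625.0 + 4.82681e+06] = 2.42122e+06.
Integral + boundary = 1.13741e+07.
k=1: B_{2}/(2)! × [f^{(1)}(13) − f^{(1)}(5)] = 1/12 × (2.22776e+06 − 18750.0) = 184084.
After k=1: 1.15582e+07.
k=2: B_{4}/(4)! × [f^{(3)}(13) − f^{(3)}(5)] = −1/720 × (263640 − 15000.0) = -345.333.
After k=2: 1.15579e+07.
k=3: B_{6}/(6)! × [f^{(5)}(13) − f^{(5)}(5)] = 1/30240 × (9360.00 − 3600.00) = 0.190476.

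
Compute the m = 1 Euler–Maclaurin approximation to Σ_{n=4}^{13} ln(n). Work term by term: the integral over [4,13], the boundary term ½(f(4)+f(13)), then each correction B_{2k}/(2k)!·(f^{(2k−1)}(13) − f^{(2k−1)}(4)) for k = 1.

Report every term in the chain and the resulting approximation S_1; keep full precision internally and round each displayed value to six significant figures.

S_1 ≈ 20.7604

∫_4^13 ln(x) dx evaluates to 18.7992.
½[f(4) + f(13)] = ½[1.38629 + 2.56495] = 1.97562.
Integral + boundary = 20.7748.
k=1: B_{2}/(2)! × [f^{(1)}(13) − f^{(1)}(4)] = 1/12 × (0.0769231 − 0.250000) = -0.0144231.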